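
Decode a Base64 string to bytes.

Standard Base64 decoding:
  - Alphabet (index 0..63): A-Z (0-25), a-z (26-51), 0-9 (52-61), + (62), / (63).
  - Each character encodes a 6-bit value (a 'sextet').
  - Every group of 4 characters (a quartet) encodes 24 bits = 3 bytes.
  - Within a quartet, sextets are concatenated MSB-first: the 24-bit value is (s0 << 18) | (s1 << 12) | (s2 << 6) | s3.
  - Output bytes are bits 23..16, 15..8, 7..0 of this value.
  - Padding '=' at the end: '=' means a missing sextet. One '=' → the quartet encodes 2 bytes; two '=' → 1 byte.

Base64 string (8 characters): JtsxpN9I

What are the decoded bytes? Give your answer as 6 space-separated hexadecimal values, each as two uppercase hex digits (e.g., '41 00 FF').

After char 0 ('J'=9): chars_in_quartet=1 acc=0x9 bytes_emitted=0
After char 1 ('t'=45): chars_in_quartet=2 acc=0x26D bytes_emitted=0
After char 2 ('s'=44): chars_in_quartet=3 acc=0x9B6C bytes_emitted=0
After char 3 ('x'=49): chars_in_quartet=4 acc=0x26DB31 -> emit 26 DB 31, reset; bytes_emitted=3
After char 4 ('p'=41): chars_in_quartet=1 acc=0x29 bytes_emitted=3
After char 5 ('N'=13): chars_in_quartet=2 acc=0xA4D bytes_emitted=3
After char 6 ('9'=61): chars_in_quartet=3 acc=0x2937D bytes_emitted=3
After char 7 ('I'=8): chars_in_quartet=4 acc=0xA4DF48 -> emit A4 DF 48, reset; bytes_emitted=6

Answer: 26 DB 31 A4 DF 48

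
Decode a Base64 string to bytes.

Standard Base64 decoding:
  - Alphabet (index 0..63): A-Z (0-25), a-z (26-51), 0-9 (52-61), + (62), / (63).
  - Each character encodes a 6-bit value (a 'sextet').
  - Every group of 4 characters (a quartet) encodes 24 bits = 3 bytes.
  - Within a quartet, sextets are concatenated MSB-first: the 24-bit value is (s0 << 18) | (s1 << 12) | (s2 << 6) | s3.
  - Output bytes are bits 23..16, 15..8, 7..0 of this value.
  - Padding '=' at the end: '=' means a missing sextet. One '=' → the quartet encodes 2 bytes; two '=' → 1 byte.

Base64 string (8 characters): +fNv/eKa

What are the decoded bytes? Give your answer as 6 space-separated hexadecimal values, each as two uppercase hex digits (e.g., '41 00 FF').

Answer: F9 F3 6F FD E2 9A

Derivation:
After char 0 ('+'=62): chars_in_quartet=1 acc=0x3E bytes_emitted=0
After char 1 ('f'=31): chars_in_quartet=2 acc=0xF9F bytes_emitted=0
After char 2 ('N'=13): chars_in_quartet=3 acc=0x3E7CD bytes_emitted=0
After char 3 ('v'=47): chars_in_quartet=4 acc=0xF9F36F -> emit F9 F3 6F, reset; bytes_emitted=3
After char 4 ('/'=63): chars_in_quartet=1 acc=0x3F bytes_emitted=3
After char 5 ('e'=30): chars_in_quartet=2 acc=0xFDE bytes_emitted=3
After char 6 ('K'=10): chars_in_quartet=3 acc=0x3F78A bytes_emitted=3
After char 7 ('a'=26): chars_in_quartet=4 acc=0xFDE29A -> emit FD E2 9A, reset; bytes_emitted=6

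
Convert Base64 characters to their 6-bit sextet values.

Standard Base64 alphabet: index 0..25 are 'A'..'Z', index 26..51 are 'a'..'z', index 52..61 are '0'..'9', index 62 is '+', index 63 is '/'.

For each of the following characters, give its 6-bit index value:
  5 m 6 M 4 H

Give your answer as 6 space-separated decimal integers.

'5': 0..9 range, 52 + ord('5') − ord('0') = 57
'm': a..z range, 26 + ord('m') − ord('a') = 38
'6': 0..9 range, 52 + ord('6') − ord('0') = 58
'M': A..Z range, ord('M') − ord('A') = 12
'4': 0..9 range, 52 + ord('4') − ord('0') = 56
'H': A..Z range, ord('H') − ord('A') = 7

Answer: 57 38 58 12 56 7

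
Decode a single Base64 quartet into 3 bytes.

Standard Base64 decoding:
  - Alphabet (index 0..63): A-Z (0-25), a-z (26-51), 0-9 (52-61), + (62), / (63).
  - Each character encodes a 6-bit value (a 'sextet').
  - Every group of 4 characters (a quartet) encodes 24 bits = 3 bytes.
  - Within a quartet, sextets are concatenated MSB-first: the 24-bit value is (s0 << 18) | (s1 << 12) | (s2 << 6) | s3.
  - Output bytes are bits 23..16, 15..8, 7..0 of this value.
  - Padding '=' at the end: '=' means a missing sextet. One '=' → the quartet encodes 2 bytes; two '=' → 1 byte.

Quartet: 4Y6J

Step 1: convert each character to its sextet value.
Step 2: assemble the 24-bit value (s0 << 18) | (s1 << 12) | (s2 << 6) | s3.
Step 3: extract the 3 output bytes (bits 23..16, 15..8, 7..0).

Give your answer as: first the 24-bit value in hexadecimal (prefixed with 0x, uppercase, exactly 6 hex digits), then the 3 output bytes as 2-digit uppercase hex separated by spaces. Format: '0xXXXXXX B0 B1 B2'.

Answer: 0xE18E89 E1 8E 89

Derivation:
Sextets: 4=56, Y=24, 6=58, J=9
24-bit: (56<<18) | (24<<12) | (58<<6) | 9
      = 0xE00000 | 0x018000 | 0x000E80 | 0x000009
      = 0xE18E89
Bytes: (v>>16)&0xFF=E1, (v>>8)&0xFF=8E, v&0xFF=89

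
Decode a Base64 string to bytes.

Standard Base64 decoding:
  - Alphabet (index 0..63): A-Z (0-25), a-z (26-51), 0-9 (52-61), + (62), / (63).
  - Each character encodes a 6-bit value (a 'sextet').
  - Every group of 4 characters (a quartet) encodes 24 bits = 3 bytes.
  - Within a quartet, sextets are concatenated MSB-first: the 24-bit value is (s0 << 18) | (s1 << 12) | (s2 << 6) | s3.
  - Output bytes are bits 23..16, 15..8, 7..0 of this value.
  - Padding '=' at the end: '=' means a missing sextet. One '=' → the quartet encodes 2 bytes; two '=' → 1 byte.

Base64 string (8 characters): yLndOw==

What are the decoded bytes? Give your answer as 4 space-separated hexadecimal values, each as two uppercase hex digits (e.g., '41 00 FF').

Answer: C8 B9 DD 3B

Derivation:
After char 0 ('y'=50): chars_in_quartet=1 acc=0x32 bytes_emitted=0
After char 1 ('L'=11): chars_in_quartet=2 acc=0xC8B bytes_emitted=0
After char 2 ('n'=39): chars_in_quartet=3 acc=0x322E7 bytes_emitted=0
After char 3 ('d'=29): chars_in_quartet=4 acc=0xC8B9DD -> emit C8 B9 DD, reset; bytes_emitted=3
After char 4 ('O'=14): chars_in_quartet=1 acc=0xE bytes_emitted=3
After char 5 ('w'=48): chars_in_quartet=2 acc=0x3B0 bytes_emitted=3
Padding '==': partial quartet acc=0x3B0 -> emit 3B; bytes_emitted=4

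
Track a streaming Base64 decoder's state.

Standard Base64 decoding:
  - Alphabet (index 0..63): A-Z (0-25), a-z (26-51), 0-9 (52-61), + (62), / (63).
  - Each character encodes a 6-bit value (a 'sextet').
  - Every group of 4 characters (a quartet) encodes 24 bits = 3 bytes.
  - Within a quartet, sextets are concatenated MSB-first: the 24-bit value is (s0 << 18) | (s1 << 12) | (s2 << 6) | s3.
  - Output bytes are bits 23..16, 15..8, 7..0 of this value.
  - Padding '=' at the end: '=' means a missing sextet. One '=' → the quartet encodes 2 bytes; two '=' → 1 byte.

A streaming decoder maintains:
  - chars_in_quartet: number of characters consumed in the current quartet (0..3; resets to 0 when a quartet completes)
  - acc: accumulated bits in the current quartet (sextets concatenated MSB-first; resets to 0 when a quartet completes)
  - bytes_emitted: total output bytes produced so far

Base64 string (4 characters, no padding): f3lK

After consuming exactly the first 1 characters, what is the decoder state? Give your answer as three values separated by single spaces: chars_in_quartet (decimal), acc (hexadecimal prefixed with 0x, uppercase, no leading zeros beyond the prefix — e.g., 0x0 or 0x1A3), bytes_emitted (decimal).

After char 0 ('f'=31): chars_in_quartet=1 acc=0x1F bytes_emitted=0

Answer: 1 0x1F 0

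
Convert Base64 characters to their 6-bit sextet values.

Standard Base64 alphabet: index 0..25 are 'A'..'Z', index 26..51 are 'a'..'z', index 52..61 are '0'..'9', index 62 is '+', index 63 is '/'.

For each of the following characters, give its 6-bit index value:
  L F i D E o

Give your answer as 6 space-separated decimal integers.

Answer: 11 5 34 3 4 40

Derivation:
'L': A..Z range, ord('L') − ord('A') = 11
'F': A..Z range, ord('F') − ord('A') = 5
'i': a..z range, 26 + ord('i') − ord('a') = 34
'D': A..Z range, ord('D') − ord('A') = 3
'E': A..Z range, ord('E') − ord('A') = 4
'o': a..z range, 26 + ord('o') − ord('a') = 40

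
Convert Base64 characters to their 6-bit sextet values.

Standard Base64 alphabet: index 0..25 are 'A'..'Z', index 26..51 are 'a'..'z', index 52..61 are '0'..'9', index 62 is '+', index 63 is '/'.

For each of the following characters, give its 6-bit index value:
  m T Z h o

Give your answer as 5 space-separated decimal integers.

Answer: 38 19 25 33 40

Derivation:
'm': a..z range, 26 + ord('m') − ord('a') = 38
'T': A..Z range, ord('T') − ord('A') = 19
'Z': A..Z range, ord('Z') − ord('A') = 25
'h': a..z range, 26 + ord('h') − ord('a') = 33
'o': a..z range, 26 + ord('o') − ord('a') = 40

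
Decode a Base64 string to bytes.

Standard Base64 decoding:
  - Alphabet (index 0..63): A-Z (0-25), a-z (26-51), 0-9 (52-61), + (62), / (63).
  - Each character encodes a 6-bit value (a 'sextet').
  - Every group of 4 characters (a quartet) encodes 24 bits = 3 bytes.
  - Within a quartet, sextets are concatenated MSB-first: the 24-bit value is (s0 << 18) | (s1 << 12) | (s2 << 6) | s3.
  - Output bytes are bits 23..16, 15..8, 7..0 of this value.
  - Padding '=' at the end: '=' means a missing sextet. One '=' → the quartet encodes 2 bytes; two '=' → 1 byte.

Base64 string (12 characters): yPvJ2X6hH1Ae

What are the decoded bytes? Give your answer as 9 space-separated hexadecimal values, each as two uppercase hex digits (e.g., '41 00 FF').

After char 0 ('y'=50): chars_in_quartet=1 acc=0x32 bytes_emitted=0
After char 1 ('P'=15): chars_in_quartet=2 acc=0xC8F bytes_emitted=0
After char 2 ('v'=47): chars_in_quartet=3 acc=0x323EF bytes_emitted=0
After char 3 ('J'=9): chars_in_quartet=4 acc=0xC8FBC9 -> emit C8 FB C9, reset; bytes_emitted=3
After char 4 ('2'=54): chars_in_quartet=1 acc=0x36 bytes_emitted=3
After char 5 ('X'=23): chars_in_quartet=2 acc=0xD97 bytes_emitted=3
After char 6 ('6'=58): chars_in_quartet=3 acc=0x365FA bytes_emitted=3
After char 7 ('h'=33): chars_in_quartet=4 acc=0xD97EA1 -> emit D9 7E A1, reset; bytes_emitted=6
After char 8 ('H'=7): chars_in_quartet=1 acc=0x7 bytes_emitted=6
After char 9 ('1'=53): chars_in_quartet=2 acc=0x1F5 bytes_emitted=6
After char 10 ('A'=0): chars_in_quartet=3 acc=0x7D40 bytes_emitted=6
After char 11 ('e'=30): chars_in_quartet=4 acc=0x1F501E -> emit 1F 50 1E, reset; bytes_emitted=9

Answer: C8 FB C9 D9 7E A1 1F 50 1E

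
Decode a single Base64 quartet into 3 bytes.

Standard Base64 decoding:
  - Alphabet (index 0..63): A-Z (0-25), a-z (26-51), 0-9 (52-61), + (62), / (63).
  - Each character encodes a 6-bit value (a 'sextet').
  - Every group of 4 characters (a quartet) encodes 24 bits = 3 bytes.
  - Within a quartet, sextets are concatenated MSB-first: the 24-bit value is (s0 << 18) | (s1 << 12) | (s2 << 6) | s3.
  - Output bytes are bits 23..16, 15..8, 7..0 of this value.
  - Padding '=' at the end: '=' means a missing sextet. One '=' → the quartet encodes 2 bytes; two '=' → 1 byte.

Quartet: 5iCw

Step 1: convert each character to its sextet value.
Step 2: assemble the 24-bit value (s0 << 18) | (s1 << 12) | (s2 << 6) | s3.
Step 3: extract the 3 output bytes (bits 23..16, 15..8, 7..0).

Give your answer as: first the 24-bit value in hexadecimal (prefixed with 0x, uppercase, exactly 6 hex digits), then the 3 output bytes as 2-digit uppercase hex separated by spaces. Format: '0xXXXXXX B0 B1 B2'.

Sextets: 5=57, i=34, C=2, w=48
24-bit: (57<<18) | (34<<12) | (2<<6) | 48
      = 0xE40000 | 0x022000 | 0x000080 | 0x000030
      = 0xE620B0
Bytes: (v>>16)&0xFF=E6, (v>>8)&0xFF=20, v&0xFF=B0

Answer: 0xE620B0 E6 20 B0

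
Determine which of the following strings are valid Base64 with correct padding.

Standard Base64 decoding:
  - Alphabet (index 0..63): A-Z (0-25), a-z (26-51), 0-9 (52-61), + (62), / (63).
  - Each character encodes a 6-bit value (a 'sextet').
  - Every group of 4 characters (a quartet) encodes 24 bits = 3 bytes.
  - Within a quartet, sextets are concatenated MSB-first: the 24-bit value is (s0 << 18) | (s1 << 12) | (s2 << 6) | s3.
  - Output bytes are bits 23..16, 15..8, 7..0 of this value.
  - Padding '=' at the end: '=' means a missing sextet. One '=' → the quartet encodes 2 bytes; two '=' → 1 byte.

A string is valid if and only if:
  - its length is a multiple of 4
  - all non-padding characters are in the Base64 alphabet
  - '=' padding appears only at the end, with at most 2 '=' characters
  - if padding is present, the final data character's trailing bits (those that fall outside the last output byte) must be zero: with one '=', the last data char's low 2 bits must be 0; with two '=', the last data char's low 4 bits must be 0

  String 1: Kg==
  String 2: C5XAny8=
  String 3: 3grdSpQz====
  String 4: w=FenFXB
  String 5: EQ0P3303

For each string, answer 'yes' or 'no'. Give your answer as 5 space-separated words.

String 1: 'Kg==' → valid
String 2: 'C5XAny8=' → valid
String 3: '3grdSpQz====' → invalid (4 pad chars (max 2))
String 4: 'w=FenFXB' → invalid (bad char(s): ['=']; '=' in middle)
String 5: 'EQ0P3303' → valid

Answer: yes yes no no yes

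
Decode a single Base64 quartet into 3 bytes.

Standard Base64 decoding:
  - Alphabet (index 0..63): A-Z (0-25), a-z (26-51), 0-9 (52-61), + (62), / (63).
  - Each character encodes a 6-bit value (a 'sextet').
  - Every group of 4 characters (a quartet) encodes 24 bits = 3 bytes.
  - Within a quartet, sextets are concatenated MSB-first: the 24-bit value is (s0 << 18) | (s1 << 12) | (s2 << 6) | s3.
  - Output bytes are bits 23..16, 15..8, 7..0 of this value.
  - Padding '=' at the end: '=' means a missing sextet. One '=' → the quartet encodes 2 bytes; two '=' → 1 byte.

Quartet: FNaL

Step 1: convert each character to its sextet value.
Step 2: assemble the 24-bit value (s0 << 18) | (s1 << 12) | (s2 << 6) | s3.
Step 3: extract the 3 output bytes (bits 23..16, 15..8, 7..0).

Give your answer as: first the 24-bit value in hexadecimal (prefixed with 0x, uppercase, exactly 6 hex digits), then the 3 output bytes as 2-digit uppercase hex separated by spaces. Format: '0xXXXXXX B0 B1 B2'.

Answer: 0x14D68B 14 D6 8B

Derivation:
Sextets: F=5, N=13, a=26, L=11
24-bit: (5<<18) | (13<<12) | (26<<6) | 11
      = 0x140000 | 0x00D000 | 0x000680 | 0x00000B
      = 0x14D68B
Bytes: (v>>16)&0xFF=14, (v>>8)&0xFF=D6, v&0xFF=8B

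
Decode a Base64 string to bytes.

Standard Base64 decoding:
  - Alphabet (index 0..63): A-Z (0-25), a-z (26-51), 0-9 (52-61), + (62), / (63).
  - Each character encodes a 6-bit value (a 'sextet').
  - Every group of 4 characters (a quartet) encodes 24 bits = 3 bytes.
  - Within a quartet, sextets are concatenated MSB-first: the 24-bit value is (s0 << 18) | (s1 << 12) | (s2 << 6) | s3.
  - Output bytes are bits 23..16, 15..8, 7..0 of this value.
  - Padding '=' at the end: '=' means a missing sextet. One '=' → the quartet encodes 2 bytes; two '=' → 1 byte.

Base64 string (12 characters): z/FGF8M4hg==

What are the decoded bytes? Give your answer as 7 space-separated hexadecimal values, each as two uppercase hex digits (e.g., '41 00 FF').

Answer: CF F1 46 17 C3 38 86

Derivation:
After char 0 ('z'=51): chars_in_quartet=1 acc=0x33 bytes_emitted=0
After char 1 ('/'=63): chars_in_quartet=2 acc=0xCFF bytes_emitted=0
After char 2 ('F'=5): chars_in_quartet=3 acc=0x33FC5 bytes_emitted=0
After char 3 ('G'=6): chars_in_quartet=4 acc=0xCFF146 -> emit CF F1 46, reset; bytes_emitted=3
After char 4 ('F'=5): chars_in_quartet=1 acc=0x5 bytes_emitted=3
After char 5 ('8'=60): chars_in_quartet=2 acc=0x17C bytes_emitted=3
After char 6 ('M'=12): chars_in_quartet=3 acc=0x5F0C bytes_emitted=3
After char 7 ('4'=56): chars_in_quartet=4 acc=0x17C338 -> emit 17 C3 38, reset; bytes_emitted=6
After char 8 ('h'=33): chars_in_quartet=1 acc=0x21 bytes_emitted=6
After char 9 ('g'=32): chars_in_quartet=2 acc=0x860 bytes_emitted=6
Padding '==': partial quartet acc=0x860 -> emit 86; bytes_emitted=7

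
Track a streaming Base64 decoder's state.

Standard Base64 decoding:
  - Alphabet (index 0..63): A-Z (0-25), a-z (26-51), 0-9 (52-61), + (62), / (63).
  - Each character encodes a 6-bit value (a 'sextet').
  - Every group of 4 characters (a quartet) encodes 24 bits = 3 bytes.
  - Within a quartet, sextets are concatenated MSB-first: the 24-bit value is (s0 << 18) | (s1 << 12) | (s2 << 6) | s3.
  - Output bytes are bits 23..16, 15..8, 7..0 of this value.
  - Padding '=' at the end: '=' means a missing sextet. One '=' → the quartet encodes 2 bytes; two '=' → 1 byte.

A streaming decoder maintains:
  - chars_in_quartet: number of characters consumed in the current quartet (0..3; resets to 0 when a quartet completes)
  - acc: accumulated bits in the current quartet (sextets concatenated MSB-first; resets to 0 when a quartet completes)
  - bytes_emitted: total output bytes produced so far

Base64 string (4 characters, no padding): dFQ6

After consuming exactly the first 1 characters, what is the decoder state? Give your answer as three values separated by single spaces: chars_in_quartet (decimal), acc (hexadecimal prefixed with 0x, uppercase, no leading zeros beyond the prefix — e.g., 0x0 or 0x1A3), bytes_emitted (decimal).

Answer: 1 0x1D 0

Derivation:
After char 0 ('d'=29): chars_in_quartet=1 acc=0x1D bytes_emitted=0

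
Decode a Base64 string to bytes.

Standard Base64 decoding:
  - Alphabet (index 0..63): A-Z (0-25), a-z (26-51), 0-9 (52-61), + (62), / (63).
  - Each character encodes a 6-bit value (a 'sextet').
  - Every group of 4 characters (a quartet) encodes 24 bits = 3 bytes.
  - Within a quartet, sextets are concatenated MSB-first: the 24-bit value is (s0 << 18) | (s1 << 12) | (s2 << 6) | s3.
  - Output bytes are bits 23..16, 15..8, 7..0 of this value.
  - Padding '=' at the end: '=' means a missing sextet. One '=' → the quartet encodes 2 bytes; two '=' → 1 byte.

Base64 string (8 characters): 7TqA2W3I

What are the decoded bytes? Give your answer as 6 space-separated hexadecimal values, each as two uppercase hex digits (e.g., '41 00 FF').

After char 0 ('7'=59): chars_in_quartet=1 acc=0x3B bytes_emitted=0
After char 1 ('T'=19): chars_in_quartet=2 acc=0xED3 bytes_emitted=0
After char 2 ('q'=42): chars_in_quartet=3 acc=0x3B4EA bytes_emitted=0
After char 3 ('A'=0): chars_in_quartet=4 acc=0xED3A80 -> emit ED 3A 80, reset; bytes_emitted=3
After char 4 ('2'=54): chars_in_quartet=1 acc=0x36 bytes_emitted=3
After char 5 ('W'=22): chars_in_quartet=2 acc=0xD96 bytes_emitted=3
After char 6 ('3'=55): chars_in_quartet=3 acc=0x365B7 bytes_emitted=3
After char 7 ('I'=8): chars_in_quartet=4 acc=0xD96DC8 -> emit D9 6D C8, reset; bytes_emitted=6

Answer: ED 3A 80 D9 6D C8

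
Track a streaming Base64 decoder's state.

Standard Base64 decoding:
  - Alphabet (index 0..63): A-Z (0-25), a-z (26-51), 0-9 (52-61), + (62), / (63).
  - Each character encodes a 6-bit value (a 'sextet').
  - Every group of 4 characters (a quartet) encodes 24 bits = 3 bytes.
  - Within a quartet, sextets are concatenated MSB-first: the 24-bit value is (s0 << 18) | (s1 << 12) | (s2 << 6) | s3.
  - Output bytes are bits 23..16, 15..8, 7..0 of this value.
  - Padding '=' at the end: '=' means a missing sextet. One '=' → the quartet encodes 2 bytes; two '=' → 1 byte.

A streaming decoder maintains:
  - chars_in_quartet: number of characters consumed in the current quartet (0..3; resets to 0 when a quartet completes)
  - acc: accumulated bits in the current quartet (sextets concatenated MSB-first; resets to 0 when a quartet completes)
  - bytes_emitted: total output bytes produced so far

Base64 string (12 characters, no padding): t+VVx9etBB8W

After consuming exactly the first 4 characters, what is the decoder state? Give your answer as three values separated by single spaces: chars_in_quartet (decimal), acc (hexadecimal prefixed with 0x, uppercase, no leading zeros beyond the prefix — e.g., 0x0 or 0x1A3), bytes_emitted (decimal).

After char 0 ('t'=45): chars_in_quartet=1 acc=0x2D bytes_emitted=0
After char 1 ('+'=62): chars_in_quartet=2 acc=0xB7E bytes_emitted=0
After char 2 ('V'=21): chars_in_quartet=3 acc=0x2DF95 bytes_emitted=0
After char 3 ('V'=21): chars_in_quartet=4 acc=0xB7E555 -> emit B7 E5 55, reset; bytes_emitted=3

Answer: 0 0x0 3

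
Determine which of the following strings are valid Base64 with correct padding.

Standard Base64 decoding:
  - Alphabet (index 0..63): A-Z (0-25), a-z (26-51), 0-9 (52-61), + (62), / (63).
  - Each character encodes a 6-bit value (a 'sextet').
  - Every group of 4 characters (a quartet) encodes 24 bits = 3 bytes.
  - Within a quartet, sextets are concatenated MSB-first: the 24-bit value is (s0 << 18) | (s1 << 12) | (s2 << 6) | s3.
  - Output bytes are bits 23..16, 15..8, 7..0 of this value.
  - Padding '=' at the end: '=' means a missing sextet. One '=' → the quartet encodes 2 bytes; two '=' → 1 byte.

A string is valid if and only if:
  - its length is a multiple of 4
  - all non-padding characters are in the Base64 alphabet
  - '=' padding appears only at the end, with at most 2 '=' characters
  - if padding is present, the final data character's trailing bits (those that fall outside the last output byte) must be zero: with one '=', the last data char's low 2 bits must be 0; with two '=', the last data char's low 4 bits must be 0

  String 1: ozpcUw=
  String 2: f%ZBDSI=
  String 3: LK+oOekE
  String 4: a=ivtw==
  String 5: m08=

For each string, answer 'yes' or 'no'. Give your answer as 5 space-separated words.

Answer: no no yes no yes

Derivation:
String 1: 'ozpcUw=' → invalid (len=7 not mult of 4)
String 2: 'f%ZBDSI=' → invalid (bad char(s): ['%'])
String 3: 'LK+oOekE' → valid
String 4: 'a=ivtw==' → invalid (bad char(s): ['=']; '=' in middle)
String 5: 'm08=' → valid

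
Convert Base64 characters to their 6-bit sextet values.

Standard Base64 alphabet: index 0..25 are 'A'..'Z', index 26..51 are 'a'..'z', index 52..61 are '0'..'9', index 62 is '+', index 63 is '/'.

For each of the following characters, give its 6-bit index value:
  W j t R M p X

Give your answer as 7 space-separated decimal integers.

Answer: 22 35 45 17 12 41 23

Derivation:
'W': A..Z range, ord('W') − ord('A') = 22
'j': a..z range, 26 + ord('j') − ord('a') = 35
't': a..z range, 26 + ord('t') − ord('a') = 45
'R': A..Z range, ord('R') − ord('A') = 17
'M': A..Z range, ord('M') − ord('A') = 12
'p': a..z range, 26 + ord('p') − ord('a') = 41
'X': A..Z range, ord('X') − ord('A') = 23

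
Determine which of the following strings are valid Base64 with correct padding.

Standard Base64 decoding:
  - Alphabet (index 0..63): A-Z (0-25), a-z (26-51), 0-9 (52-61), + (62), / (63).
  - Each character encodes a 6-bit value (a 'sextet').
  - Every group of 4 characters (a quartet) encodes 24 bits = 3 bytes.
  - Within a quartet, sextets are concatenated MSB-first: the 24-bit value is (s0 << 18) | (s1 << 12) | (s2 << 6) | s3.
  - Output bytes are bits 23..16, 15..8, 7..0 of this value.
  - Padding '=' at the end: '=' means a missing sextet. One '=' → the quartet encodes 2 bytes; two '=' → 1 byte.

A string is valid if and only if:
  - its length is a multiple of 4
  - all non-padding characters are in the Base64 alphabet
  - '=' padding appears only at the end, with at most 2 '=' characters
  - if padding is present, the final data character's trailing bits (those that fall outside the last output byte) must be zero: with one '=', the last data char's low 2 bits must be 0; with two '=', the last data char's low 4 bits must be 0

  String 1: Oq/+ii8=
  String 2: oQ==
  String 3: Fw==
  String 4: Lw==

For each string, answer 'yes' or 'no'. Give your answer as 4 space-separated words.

Answer: yes yes yes yes

Derivation:
String 1: 'Oq/+ii8=' → valid
String 2: 'oQ==' → valid
String 3: 'Fw==' → valid
String 4: 'Lw==' → valid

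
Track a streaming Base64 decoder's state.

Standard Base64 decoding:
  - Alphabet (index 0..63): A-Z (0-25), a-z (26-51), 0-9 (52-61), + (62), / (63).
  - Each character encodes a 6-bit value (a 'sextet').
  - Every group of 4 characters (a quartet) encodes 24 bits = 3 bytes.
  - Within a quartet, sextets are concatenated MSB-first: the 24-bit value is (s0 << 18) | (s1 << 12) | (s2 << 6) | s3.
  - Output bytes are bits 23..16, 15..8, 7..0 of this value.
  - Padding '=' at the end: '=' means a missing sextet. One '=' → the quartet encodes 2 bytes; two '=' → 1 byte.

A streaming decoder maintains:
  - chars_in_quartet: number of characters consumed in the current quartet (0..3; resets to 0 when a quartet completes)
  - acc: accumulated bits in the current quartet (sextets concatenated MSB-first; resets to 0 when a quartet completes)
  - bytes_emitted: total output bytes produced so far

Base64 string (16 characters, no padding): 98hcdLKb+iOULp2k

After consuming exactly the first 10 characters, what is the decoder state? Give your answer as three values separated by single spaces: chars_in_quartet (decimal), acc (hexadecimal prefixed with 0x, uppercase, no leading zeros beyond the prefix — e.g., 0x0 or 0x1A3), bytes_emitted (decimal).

After char 0 ('9'=61): chars_in_quartet=1 acc=0x3D bytes_emitted=0
After char 1 ('8'=60): chars_in_quartet=2 acc=0xF7C bytes_emitted=0
After char 2 ('h'=33): chars_in_quartet=3 acc=0x3DF21 bytes_emitted=0
After char 3 ('c'=28): chars_in_quartet=4 acc=0xF7C85C -> emit F7 C8 5C, reset; bytes_emitted=3
After char 4 ('d'=29): chars_in_quartet=1 acc=0x1D bytes_emitted=3
After char 5 ('L'=11): chars_in_quartet=2 acc=0x74B bytes_emitted=3
After char 6 ('K'=10): chars_in_quartet=3 acc=0x1D2CA bytes_emitted=3
After char 7 ('b'=27): chars_in_quartet=4 acc=0x74B29B -> emit 74 B2 9B, reset; bytes_emitted=6
After char 8 ('+'=62): chars_in_quartet=1 acc=0x3E bytes_emitted=6
After char 9 ('i'=34): chars_in_quartet=2 acc=0xFA2 bytes_emitted=6

Answer: 2 0xFA2 6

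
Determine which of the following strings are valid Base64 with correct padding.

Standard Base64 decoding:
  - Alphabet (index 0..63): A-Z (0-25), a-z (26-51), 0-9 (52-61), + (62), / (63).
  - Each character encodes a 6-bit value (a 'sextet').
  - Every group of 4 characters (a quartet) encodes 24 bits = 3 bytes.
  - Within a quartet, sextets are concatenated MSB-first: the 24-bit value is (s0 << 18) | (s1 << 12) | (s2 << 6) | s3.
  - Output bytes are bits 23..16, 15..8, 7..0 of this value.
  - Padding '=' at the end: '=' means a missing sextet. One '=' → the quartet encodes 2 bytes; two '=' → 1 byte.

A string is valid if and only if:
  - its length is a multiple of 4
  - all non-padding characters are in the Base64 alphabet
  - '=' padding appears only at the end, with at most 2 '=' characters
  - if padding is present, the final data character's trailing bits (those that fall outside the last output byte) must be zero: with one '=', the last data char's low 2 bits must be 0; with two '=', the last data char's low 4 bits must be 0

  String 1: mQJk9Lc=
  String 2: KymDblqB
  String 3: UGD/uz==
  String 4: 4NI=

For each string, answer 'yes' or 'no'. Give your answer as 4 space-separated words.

Answer: yes yes no yes

Derivation:
String 1: 'mQJk9Lc=' → valid
String 2: 'KymDblqB' → valid
String 3: 'UGD/uz==' → invalid (bad trailing bits)
String 4: '4NI=' → valid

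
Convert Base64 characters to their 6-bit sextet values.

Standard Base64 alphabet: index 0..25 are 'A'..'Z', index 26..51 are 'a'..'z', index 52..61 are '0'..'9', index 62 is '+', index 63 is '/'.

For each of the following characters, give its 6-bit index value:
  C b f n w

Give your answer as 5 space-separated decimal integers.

'C': A..Z range, ord('C') − ord('A') = 2
'b': a..z range, 26 + ord('b') − ord('a') = 27
'f': a..z range, 26 + ord('f') − ord('a') = 31
'n': a..z range, 26 + ord('n') − ord('a') = 39
'w': a..z range, 26 + ord('w') − ord('a') = 48

Answer: 2 27 31 39 48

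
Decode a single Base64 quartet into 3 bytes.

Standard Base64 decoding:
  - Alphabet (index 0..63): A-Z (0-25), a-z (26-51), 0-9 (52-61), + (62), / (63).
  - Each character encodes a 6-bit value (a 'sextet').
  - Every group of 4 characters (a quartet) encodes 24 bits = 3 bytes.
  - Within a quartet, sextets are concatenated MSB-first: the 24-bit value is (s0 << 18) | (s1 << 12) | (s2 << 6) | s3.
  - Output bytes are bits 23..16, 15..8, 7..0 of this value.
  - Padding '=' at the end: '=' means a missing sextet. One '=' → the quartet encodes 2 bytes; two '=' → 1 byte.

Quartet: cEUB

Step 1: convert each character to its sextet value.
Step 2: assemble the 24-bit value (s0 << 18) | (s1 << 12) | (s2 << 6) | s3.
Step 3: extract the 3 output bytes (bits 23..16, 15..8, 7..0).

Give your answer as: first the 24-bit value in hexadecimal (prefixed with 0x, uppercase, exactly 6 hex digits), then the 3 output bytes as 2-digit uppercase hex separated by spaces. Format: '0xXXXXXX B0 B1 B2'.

Sextets: c=28, E=4, U=20, B=1
24-bit: (28<<18) | (4<<12) | (20<<6) | 1
      = 0x700000 | 0x004000 | 0x000500 | 0x000001
      = 0x704501
Bytes: (v>>16)&0xFF=70, (v>>8)&0xFF=45, v&0xFF=01

Answer: 0x704501 70 45 01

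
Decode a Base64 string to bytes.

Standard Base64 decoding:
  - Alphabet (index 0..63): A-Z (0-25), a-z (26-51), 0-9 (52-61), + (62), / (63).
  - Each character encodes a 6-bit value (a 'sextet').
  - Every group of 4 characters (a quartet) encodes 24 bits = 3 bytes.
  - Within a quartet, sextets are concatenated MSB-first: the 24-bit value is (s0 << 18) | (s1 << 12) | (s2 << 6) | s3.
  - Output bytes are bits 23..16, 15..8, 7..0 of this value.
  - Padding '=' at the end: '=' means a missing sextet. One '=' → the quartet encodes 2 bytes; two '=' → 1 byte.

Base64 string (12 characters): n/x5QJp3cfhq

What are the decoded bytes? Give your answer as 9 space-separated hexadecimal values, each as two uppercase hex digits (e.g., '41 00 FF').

After char 0 ('n'=39): chars_in_quartet=1 acc=0x27 bytes_emitted=0
After char 1 ('/'=63): chars_in_quartet=2 acc=0x9FF bytes_emitted=0
After char 2 ('x'=49): chars_in_quartet=3 acc=0x27FF1 bytes_emitted=0
After char 3 ('5'=57): chars_in_quartet=4 acc=0x9FFC79 -> emit 9F FC 79, reset; bytes_emitted=3
After char 4 ('Q'=16): chars_in_quartet=1 acc=0x10 bytes_emitted=3
After char 5 ('J'=9): chars_in_quartet=2 acc=0x409 bytes_emitted=3
After char 6 ('p'=41): chars_in_quartet=3 acc=0x10269 bytes_emitted=3
After char 7 ('3'=55): chars_in_quartet=4 acc=0x409A77 -> emit 40 9A 77, reset; bytes_emitted=6
After char 8 ('c'=28): chars_in_quartet=1 acc=0x1C bytes_emitted=6
After char 9 ('f'=31): chars_in_quartet=2 acc=0x71F bytes_emitted=6
After char 10 ('h'=33): chars_in_quartet=3 acc=0x1C7E1 bytes_emitted=6
After char 11 ('q'=42): chars_in_quartet=4 acc=0x71F86A -> emit 71 F8 6A, reset; bytes_emitted=9

Answer: 9F FC 79 40 9A 77 71 F8 6A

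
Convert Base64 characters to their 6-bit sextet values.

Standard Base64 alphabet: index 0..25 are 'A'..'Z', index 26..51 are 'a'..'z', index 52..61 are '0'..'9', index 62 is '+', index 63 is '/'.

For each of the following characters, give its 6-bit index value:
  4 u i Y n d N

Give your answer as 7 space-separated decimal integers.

Answer: 56 46 34 24 39 29 13

Derivation:
'4': 0..9 range, 52 + ord('4') − ord('0') = 56
'u': a..z range, 26 + ord('u') − ord('a') = 46
'i': a..z range, 26 + ord('i') − ord('a') = 34
'Y': A..Z range, ord('Y') − ord('A') = 24
'n': a..z range, 26 + ord('n') − ord('a') = 39
'd': a..z range, 26 + ord('d') − ord('a') = 29
'N': A..Z range, ord('N') − ord('A') = 13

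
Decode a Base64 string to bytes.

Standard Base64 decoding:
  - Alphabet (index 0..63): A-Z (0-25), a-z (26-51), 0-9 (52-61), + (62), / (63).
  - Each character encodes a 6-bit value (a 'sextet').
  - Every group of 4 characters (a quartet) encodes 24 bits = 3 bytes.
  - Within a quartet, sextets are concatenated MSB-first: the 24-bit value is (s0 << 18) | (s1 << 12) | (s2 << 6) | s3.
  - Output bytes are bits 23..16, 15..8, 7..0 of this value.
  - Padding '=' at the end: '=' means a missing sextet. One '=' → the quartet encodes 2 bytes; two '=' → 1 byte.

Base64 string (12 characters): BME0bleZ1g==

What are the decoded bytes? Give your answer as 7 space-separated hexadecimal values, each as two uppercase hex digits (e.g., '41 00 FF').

Answer: 04 C1 34 6E 57 99 D6

Derivation:
After char 0 ('B'=1): chars_in_quartet=1 acc=0x1 bytes_emitted=0
After char 1 ('M'=12): chars_in_quartet=2 acc=0x4C bytes_emitted=0
After char 2 ('E'=4): chars_in_quartet=3 acc=0x1304 bytes_emitted=0
After char 3 ('0'=52): chars_in_quartet=4 acc=0x4C134 -> emit 04 C1 34, reset; bytes_emitted=3
After char 4 ('b'=27): chars_in_quartet=1 acc=0x1B bytes_emitted=3
After char 5 ('l'=37): chars_in_quartet=2 acc=0x6E5 bytes_emitted=3
After char 6 ('e'=30): chars_in_quartet=3 acc=0x1B95E bytes_emitted=3
After char 7 ('Z'=25): chars_in_quartet=4 acc=0x6E5799 -> emit 6E 57 99, reset; bytes_emitted=6
After char 8 ('1'=53): chars_in_quartet=1 acc=0x35 bytes_emitted=6
After char 9 ('g'=32): chars_in_quartet=2 acc=0xD60 bytes_emitted=6
Padding '==': partial quartet acc=0xD60 -> emit D6; bytes_emitted=7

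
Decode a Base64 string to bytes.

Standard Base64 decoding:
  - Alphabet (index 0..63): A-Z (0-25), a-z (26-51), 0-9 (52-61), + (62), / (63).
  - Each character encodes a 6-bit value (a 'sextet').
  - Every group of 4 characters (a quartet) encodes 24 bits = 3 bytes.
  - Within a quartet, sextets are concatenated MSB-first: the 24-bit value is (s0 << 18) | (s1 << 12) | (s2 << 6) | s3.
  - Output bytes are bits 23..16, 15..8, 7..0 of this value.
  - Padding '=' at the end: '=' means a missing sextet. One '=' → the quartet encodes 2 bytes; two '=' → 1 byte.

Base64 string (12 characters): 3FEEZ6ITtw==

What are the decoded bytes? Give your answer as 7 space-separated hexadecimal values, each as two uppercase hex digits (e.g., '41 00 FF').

After char 0 ('3'=55): chars_in_quartet=1 acc=0x37 bytes_emitted=0
After char 1 ('F'=5): chars_in_quartet=2 acc=0xDC5 bytes_emitted=0
After char 2 ('E'=4): chars_in_quartet=3 acc=0x37144 bytes_emitted=0
After char 3 ('E'=4): chars_in_quartet=4 acc=0xDC5104 -> emit DC 51 04, reset; bytes_emitted=3
After char 4 ('Z'=25): chars_in_quartet=1 acc=0x19 bytes_emitted=3
After char 5 ('6'=58): chars_in_quartet=2 acc=0x67A bytes_emitted=3
After char 6 ('I'=8): chars_in_quartet=3 acc=0x19E88 bytes_emitted=3
After char 7 ('T'=19): chars_in_quartet=4 acc=0x67A213 -> emit 67 A2 13, reset; bytes_emitted=6
After char 8 ('t'=45): chars_in_quartet=1 acc=0x2D bytes_emitted=6
After char 9 ('w'=48): chars_in_quartet=2 acc=0xB70 bytes_emitted=6
Padding '==': partial quartet acc=0xB70 -> emit B7; bytes_emitted=7

Answer: DC 51 04 67 A2 13 B7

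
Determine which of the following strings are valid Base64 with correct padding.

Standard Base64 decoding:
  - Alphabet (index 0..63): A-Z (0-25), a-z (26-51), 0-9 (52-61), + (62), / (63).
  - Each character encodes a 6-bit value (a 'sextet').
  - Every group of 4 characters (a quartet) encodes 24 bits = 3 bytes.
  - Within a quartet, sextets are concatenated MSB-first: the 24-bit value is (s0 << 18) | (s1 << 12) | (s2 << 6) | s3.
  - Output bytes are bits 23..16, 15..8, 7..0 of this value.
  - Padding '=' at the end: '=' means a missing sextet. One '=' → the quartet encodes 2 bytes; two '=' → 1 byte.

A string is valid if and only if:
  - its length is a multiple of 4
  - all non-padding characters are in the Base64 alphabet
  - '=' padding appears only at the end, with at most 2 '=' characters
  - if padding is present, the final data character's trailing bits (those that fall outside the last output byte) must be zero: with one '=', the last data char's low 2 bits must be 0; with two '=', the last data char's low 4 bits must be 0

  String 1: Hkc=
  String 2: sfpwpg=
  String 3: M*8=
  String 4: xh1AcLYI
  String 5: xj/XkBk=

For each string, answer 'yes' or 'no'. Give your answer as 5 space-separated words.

String 1: 'Hkc=' → valid
String 2: 'sfpwpg=' → invalid (len=7 not mult of 4)
String 3: 'M*8=' → invalid (bad char(s): ['*'])
String 4: 'xh1AcLYI' → valid
String 5: 'xj/XkBk=' → valid

Answer: yes no no yes yes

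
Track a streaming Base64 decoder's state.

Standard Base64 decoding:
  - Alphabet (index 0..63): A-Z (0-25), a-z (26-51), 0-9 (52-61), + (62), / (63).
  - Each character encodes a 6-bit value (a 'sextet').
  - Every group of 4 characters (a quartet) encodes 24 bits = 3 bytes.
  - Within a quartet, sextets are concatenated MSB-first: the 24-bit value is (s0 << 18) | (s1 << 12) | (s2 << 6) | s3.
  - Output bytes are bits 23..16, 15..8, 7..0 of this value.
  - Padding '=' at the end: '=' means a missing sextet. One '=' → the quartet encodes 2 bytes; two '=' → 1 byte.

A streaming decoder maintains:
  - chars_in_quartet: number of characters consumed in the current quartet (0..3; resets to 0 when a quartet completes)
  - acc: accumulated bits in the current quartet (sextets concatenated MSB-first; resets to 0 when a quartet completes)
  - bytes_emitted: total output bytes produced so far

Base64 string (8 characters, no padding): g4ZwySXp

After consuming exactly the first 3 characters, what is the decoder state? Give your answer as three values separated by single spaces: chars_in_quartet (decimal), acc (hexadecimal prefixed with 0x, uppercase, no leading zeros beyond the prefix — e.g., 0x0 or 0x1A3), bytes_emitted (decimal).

After char 0 ('g'=32): chars_in_quartet=1 acc=0x20 bytes_emitted=0
After char 1 ('4'=56): chars_in_quartet=2 acc=0x838 bytes_emitted=0
After char 2 ('Z'=25): chars_in_quartet=3 acc=0x20E19 bytes_emitted=0

Answer: 3 0x20E19 0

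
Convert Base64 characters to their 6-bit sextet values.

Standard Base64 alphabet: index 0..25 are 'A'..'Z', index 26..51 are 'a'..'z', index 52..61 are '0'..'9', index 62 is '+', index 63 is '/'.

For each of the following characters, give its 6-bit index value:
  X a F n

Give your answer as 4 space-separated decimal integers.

Answer: 23 26 5 39

Derivation:
'X': A..Z range, ord('X') − ord('A') = 23
'a': a..z range, 26 + ord('a') − ord('a') = 26
'F': A..Z range, ord('F') − ord('A') = 5
'n': a..z range, 26 + ord('n') − ord('a') = 39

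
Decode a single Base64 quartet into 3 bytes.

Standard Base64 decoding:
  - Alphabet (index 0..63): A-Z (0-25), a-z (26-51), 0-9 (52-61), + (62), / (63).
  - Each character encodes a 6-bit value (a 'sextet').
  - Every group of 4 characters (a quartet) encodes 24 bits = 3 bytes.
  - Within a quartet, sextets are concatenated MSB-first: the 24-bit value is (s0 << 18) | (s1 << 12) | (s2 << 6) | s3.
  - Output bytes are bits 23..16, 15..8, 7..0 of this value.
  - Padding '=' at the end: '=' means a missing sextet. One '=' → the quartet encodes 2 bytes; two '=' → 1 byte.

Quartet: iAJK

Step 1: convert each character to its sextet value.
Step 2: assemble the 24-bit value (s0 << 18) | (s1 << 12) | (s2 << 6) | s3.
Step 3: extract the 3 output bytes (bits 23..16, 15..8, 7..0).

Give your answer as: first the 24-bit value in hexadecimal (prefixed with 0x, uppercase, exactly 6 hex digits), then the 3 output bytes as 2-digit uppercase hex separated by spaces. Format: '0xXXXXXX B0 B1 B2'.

Answer: 0x88024A 88 02 4A

Derivation:
Sextets: i=34, A=0, J=9, K=10
24-bit: (34<<18) | (0<<12) | (9<<6) | 10
      = 0x880000 | 0x000000 | 0x000240 | 0x00000A
      = 0x88024A
Bytes: (v>>16)&0xFF=88, (v>>8)&0xFF=02, v&0xFF=4A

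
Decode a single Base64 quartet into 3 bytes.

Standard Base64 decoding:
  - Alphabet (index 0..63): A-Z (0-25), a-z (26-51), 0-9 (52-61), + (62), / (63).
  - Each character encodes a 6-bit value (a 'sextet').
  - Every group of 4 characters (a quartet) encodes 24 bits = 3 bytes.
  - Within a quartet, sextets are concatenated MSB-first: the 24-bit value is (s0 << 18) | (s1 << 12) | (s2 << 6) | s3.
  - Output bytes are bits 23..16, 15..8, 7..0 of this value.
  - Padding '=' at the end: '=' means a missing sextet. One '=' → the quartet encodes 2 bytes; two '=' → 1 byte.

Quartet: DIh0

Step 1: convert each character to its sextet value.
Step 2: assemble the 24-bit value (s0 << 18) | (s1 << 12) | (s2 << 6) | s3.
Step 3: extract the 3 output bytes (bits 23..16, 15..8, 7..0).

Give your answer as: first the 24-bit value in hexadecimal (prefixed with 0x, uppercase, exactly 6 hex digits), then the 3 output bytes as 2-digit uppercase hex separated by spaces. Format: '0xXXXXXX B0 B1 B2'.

Answer: 0x0C8874 0C 88 74

Derivation:
Sextets: D=3, I=8, h=33, 0=52
24-bit: (3<<18) | (8<<12) | (33<<6) | 52
      = 0x0C0000 | 0x008000 | 0x000840 | 0x000034
      = 0x0C8874
Bytes: (v>>16)&0xFF=0C, (v>>8)&0xFF=88, v&0xFF=74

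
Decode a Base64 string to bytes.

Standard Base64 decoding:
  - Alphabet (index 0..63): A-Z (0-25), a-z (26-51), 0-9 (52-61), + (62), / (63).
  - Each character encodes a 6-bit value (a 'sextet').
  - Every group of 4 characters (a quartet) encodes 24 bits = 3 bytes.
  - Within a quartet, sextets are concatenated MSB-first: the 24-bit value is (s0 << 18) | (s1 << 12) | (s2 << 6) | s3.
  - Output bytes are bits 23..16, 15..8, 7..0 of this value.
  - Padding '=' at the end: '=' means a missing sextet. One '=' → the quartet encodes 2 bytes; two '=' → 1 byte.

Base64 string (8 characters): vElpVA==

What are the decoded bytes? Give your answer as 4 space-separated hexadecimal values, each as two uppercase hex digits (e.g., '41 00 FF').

Answer: BC 49 69 54

Derivation:
After char 0 ('v'=47): chars_in_quartet=1 acc=0x2F bytes_emitted=0
After char 1 ('E'=4): chars_in_quartet=2 acc=0xBC4 bytes_emitted=0
After char 2 ('l'=37): chars_in_quartet=3 acc=0x2F125 bytes_emitted=0
After char 3 ('p'=41): chars_in_quartet=4 acc=0xBC4969 -> emit BC 49 69, reset; bytes_emitted=3
After char 4 ('V'=21): chars_in_quartet=1 acc=0x15 bytes_emitted=3
After char 5 ('A'=0): chars_in_quartet=2 acc=0x540 bytes_emitted=3
Padding '==': partial quartet acc=0x540 -> emit 54; bytes_emitted=4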